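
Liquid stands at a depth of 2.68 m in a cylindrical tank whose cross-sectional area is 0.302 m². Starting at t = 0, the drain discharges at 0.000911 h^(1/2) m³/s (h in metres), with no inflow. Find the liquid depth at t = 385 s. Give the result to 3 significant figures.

1.12 m

With no inflow, A dh/dt = −0.000911 √h.
Separate and integrate: 2(√h − √h₀) = −(0.000911/A) t.
√h = √2.68 − 0.000911·385/(2·0.302) = 1.6371 − 0.58069 = 1.0564.
h = 1.0564² = 1.1159 m.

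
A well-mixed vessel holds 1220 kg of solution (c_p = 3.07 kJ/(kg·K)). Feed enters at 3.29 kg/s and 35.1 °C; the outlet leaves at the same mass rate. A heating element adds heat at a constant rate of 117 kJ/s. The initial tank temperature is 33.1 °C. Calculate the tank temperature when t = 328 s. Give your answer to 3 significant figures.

41.1 °C

Heat balance on the well-mixed liquid: M c_p dT/dt = ṁ c_p (T_in − T) + 117.
τ = M/ṁ = 370.82 s; T_ss = T_in + Q̇/(ṁ c_p) = 35.1 + 117/(3.29·3.07) = 46.684 °C.
T approaches T_ss exponentially: T(t) = T_ss + (T₀ − T_ss) e^(−t/τ).
T(328) = 46.684 + (-13.584)·e^(−328/370.82) = 46.684 + (-13.584)·0.41291 = 41.075 °C.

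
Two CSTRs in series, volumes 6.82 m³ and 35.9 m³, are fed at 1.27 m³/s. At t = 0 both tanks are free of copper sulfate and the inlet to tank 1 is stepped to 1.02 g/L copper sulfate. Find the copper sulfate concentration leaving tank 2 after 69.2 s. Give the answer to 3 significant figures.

Time constants: τᵢ = Vᵢ/Q for each well-mixed tank.
τ₁ = 6.82/1.27 = 5.3701 s; τ₂ = 35.9/1.27 = 28.268 s.
Solving the cascade with C₁(0)=C₂(0)=0 gives C₂(t) = C_in[1 − (τ₁ e^(−t/τ₁) − τ₂ e^(−t/τ₂))/(τ₁ − τ₂)].
At t = 69.2: e^(−t/τ₁) = 2.5327e-06, e^(−t/τ₂) = 0.086464.
C₂ = 1.02·[1 − (5.3701·2.5327e-06 − 28.268·0.086464)/(-22.898)] = 1.02·0.89326 = 0.91112 g/L.

0.911 g/L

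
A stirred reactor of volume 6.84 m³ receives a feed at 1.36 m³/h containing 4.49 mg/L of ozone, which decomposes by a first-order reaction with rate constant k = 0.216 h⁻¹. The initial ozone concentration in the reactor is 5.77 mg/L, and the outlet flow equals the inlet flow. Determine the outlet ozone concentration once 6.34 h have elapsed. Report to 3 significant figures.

Accumulation = in − out − consumed: V dC/dt = Q C_in − Q C − k V C.
dC/dt = (Q/V) C_in − (Q/V + k) C; effective rate a = Q/V + k = 0.19883 + 0.216 = 0.41483 h⁻¹.
C_ss = Q C_in/(Q + kV) = 2.1521 mg/L; C(t) = C_ss + (C₀ − C_ss) e^(−a t).
C(6.34) = 2.1521 + (3.6179)·e^(−0.41483·6.34) = 2.1521 + (3.6179)·0.072077 = 2.4128 mg/L.

2.41 mg/L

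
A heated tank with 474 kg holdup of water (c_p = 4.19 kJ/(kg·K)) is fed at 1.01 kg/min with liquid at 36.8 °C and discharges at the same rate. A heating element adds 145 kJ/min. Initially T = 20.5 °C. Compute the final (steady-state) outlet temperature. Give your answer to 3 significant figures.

71.1 °C

M c_p dT/dt = ṁ c_p (T_in − T) + Q̇.
At steady state dT/dt = 0 ⇒ T_ss = T_in + Q̇/(ṁ c_p) = 36.8 + 145/(1.01·4.19) = 71.064 °C.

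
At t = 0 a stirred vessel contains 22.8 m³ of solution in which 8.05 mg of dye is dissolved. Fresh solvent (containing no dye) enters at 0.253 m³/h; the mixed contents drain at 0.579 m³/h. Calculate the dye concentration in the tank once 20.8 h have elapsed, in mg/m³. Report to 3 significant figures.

0.268 mg/m³

Let m(t) be the amount of dye. Volume: V(t) = V₀ + (Q_in − Q_out) t = 22.8 − 0.32600 t; V(20.8) = 16.019 m³.
No dye enters, so dm/dt = −Q_out · (m/V).
dm/m = −Q_out dt/(V₀ − 0.32600 t); integrating gives ln(m/m₀) = −(Q_out/(Q_in−Q_out)) ln(V/V₀).
m = m₀ (V₀/V)^(Q_out/(Q_in−Q_out)) = 8.05 × (22.8/16.019)^(-1.7761) = 4.3007 mg.
C = m/V = 4.3007/16.019 = 0.26847 mg/m³.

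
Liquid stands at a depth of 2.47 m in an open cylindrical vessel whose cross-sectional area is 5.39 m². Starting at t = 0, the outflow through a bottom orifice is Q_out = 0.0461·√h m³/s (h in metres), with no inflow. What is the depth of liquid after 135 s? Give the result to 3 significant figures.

0.989 m

With no inflow, A dh/dt = −0.0461 √h.
This is separable: 2 d(√h)/dt = −0.0461/A, so √h = √h₀ − (0.0461/(2A)) t.
√h = √2.47 − 0.0461·135/(2·5.39) = 1.5716 − 0.57732 = 0.99430.
h = 0.99430² = 0.98864 m.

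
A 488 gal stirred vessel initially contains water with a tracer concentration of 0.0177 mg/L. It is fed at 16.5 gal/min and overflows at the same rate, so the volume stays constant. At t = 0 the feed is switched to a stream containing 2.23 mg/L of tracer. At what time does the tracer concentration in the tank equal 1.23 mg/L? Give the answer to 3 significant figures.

23.5 min

Transient balance on the dissolved component: V dC/dt = Q(C_in − C), so τ = V/Q = 29.576 min.
C(t) = C_in + (C₀ − C_in) e^(−t/τ). Set C = 1.23 and solve for t:
e^(−t/τ) = (C − C_in)/(C₀ − C_in) = (1.23 − 2.23)/(0.0177 − 2.23) = 0.45202
t = −τ ln(…) = 29.576 × 0.79403 = 23.484 min.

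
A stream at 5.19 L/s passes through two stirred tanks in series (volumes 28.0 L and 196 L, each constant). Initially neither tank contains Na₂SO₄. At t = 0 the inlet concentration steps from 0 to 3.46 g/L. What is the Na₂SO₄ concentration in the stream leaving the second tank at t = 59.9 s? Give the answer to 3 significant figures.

Each tank obeys Vᵢ dCᵢ/dt = Q(Cᵢ₋₁ − Cᵢ), so τᵢ = Vᵢ/Q.
τ₁ = 28.0/5.19 = 5.3950 s; τ₂ = 196/5.19 = 37.765 s.
Tank 1: C₁ = C_in(1 − e^(−t/τ₁)). Tank 2 (τ₁ ≠ τ₂): C₂ = C_in[1 − (τ₁ e^(−t/τ₁) − τ₂ e^(−t/τ₂))/(τ₁ − τ₂)].
At t = 59.9: e^(−t/τ₁) = 1.5069e-05, e^(−t/τ₂) = 0.20472.
C₂ = 3.46·[1 − (5.3950·1.5069e-05 − 37.765·0.20472)/(-32.370)] = 3.46·0.76117 = 2.6336 g/L.

2.63 g/L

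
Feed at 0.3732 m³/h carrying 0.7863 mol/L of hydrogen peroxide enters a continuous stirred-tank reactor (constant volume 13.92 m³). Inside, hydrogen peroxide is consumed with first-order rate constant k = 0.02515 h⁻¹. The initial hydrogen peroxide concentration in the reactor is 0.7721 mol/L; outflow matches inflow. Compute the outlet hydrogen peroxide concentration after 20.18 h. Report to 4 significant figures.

0.5341 mol/L

Species balance: V dC/dt = Q C_in − Q C − k V C.
This is linear with rate a = Q/V + k = 0.0519603 h⁻¹.
C_ss = Q C_in/(Q + kV) = 0.405713 mol/L; C(t) = C_ss + (C₀ − C_ss) e^(−a t).
C(20.18) = 0.405713 + (0.366387)·e^(−0.0519603·20.18) = 0.405713 + (0.366387)·0.350442 = 0.534110 mol/L.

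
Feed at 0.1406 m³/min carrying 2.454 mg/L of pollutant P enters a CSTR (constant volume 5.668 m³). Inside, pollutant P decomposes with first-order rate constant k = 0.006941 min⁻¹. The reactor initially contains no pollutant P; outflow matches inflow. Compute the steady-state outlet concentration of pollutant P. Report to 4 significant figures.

1.917 mg/L

V dC/dt = Q(C_in − C) − k V C.
At steady state: 0 = Q C_in − (Q + kV) C_ss, so C_ss = Q C_in/(Q + kV).
C_ss = 0.1406·2.454/(0.1406 + 0.006941·5.668) = 0.345032/0.179942 = 1.91747 mg/L.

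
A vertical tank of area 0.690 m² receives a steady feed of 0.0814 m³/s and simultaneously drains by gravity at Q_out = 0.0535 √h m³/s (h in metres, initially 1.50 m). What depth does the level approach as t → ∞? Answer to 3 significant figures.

2.31 m

Accumulation of liquid (constant cross-section A): A dh/dt = Q_in − 0.0535 √h. At steady state dh/dt = 0:
Q_in = 0.0535 √h_ss ⇒ √h_ss = 0.0814/0.0535 = 1.5215.
h_ss = 1.5215² = 2.3149 m. (Since h₀ = 1.50 m < h_ss, the level will rise toward this value.)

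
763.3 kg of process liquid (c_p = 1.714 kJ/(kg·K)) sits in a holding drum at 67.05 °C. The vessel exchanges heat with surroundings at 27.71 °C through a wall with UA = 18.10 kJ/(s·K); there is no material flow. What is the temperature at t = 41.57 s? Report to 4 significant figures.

Energy balance: M c_p dT/dt = −UA(T − T_amb).
dT/dt = (T_ss − T)/τ with T_ss = T_amb = 27.7100 °C, τ = M c_p/UA = 763.3·1.714/18.10 = 72.2816 s.
This is linear first-order; T(t) = T_ss + (T₀ − T_ss) e^(−t/τ).
T(41.57) = 27.7100 + (39.3400)·0.562642 = 49.8443 °C.

49.84 °C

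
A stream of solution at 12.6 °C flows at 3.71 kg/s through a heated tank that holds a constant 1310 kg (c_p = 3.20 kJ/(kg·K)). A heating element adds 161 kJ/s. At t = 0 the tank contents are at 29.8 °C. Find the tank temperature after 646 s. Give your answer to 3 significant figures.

M c_p dT/dt = ṁ c_p (T_in − T) + Q̇.
Rearrange: dT/dt = (T_ss − T)/τ with τ = M/ṁ = 353.10 s and T_ss = T_in + Q̇/(ṁ c_p) = 26.161 °C.
Integrating: T(t) = T_ss + (T₀ − T_ss) e^(−t/τ).
T(646) = 26.161 + (3.6387)·e^(−646/353.10) = 26.161 + (3.6387)·0.16049 = 26.745 °C.

26.7 °C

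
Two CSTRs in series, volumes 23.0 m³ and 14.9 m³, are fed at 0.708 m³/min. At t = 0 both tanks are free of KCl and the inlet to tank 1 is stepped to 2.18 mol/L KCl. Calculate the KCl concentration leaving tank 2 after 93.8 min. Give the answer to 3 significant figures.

1.88 mol/L

Time constants: τᵢ = Vᵢ/Q for each well-mixed tank.
τ₁ = 23.0/0.708 = 32.486 min; τ₂ = 14.9/0.708 = 21.045 min.
Tank 1: C₁ = C_in(1 − e^(−t/τ₁)). Tank 2 (τ₁ ≠ τ₂): C₂ = C_in[1 − (τ₁ e^(−t/τ₁) − τ₂ e^(−t/τ₂))/(τ₁ − τ₂)].
At t = 93.8: e^(−t/τ₁) = 0.055720, e^(−t/τ₂) = 0.011596.
C₂ = 2.18·[1 − (32.486·0.055720 − 21.045·0.011596)/(11.441)] = 2.18·0.86311 = 1.8816 mol/L.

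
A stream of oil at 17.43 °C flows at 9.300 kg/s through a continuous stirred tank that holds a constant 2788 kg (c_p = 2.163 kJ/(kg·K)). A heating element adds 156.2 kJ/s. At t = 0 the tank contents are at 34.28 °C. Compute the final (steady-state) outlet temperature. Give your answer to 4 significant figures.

M c_p dT/dt = ṁ c_p (T_in − T) + Q̇.
At steady state dT/dt = 0 ⇒ T_ss = T_in + Q̇/(ṁ c_p) = 17.43 + 156.2/(9.300·2.163) = 25.1950 °C.

25.20 °C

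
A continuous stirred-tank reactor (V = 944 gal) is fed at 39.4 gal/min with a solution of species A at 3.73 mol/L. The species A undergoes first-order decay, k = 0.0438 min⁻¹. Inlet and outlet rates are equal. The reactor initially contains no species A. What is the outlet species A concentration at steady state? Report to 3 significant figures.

V dC/dt = Q(C_in − C) − k V C.
At steady state: 0 = Q C_in − (Q + kV) C_ss, so C_ss = Q C_in/(Q + kV).
C_ss = 39.4·3.73/(39.4 + 0.0438·944) = 146.96/80.747 = 1.8200 mol/L.

1.82 mol/L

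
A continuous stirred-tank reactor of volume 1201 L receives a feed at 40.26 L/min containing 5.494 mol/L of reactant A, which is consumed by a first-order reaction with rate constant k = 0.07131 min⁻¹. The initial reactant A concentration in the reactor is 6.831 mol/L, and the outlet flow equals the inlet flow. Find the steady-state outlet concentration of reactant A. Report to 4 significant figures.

V dC/dt = Q(C_in − C) − k V C.
Steady state (dC/dt = 0): C_ss = Q C_in/(Q + kV) = C_in/(1 + kV/Q).
C_ss = 40.26·5.494/(40.26 + 0.07131·1201) = 221.188/125.903 = 1.75681 mol/L.

1.757 mol/L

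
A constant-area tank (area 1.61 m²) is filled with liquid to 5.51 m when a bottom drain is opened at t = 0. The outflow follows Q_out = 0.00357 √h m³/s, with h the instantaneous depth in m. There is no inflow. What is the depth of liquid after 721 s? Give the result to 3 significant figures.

A dh/dt = −Q_out = −0.00357 √h.
This is separable: 2 d(√h)/dt = −0.00357/A, so √h = √h₀ − (0.00357/(2A)) t.
√h = √5.51 − 0.00357·721/(2·1.61) = 2.3473 − 0.79937 = 1.5480.
h = 1.5480² = 2.3962 m.

2.40 m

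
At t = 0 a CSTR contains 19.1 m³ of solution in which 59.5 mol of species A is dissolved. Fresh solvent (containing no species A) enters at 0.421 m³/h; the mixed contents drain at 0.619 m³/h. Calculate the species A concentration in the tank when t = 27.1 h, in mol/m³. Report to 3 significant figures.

1.55 mol/m³

Let m(t) be the amount of species A. Volume: V(t) = V₀ + (Q_in − Q_out) t = 19.1 − 0.19800 t; V(27.1) = 13.734 m³.
No species A enters, so dm/dt = −Q_out · (m/V).
Separate: dm/m = −Q_out dt/V(t) ⇒ ln(m/m₀) = −(Q_out/(Q_in−Q_out)) ln(V/V₀).
m = m₀ (V₀/V)^(Q_out/(Q_in−Q_out)) = 59.5 × (19.1/13.734)^(-3.1263) = 21.220 mol.
C = m/V = 21.220/13.734 = 1.5450 mol/m³.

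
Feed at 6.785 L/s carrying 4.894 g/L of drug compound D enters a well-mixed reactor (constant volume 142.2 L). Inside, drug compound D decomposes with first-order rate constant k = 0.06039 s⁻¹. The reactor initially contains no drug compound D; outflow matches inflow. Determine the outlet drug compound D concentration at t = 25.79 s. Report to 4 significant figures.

V dC/dt = Q(C_in − C) − k V C.
dC/dt = (Q/V) C_in − (Q/V + k) C; effective rate a = Q/V + k = 0.0477145 + 0.06039 = 0.108104 s⁻¹.
C_ss = Q C_in/(Q + kV) = 2.16008 g/L; C(t) = C_ss + (C₀ − C_ss) e^(−a t).
C(25.79) = 2.16008 + (-2.16008)·e^(−0.108104·25.79) = 2.16008 + (-2.16008)·0.0615433 = 2.02714 g/L.

2.027 g/L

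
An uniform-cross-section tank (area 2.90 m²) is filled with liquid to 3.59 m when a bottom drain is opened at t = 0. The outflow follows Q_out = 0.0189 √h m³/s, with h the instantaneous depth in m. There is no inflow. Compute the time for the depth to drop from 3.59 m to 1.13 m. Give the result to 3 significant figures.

255 s

A dh/dt = −Q_out = −0.0189 √h.
Separate and integrate: 2(√h − √h₀) = −(0.0189/A) t.
t = 2A(√h₀ − √h)/0.0189 = 2·2.90·(√3.59 − √1.13)/0.0189
  = 5.8000 × (1.8947 − 1.0630) / 0.0189 = 255.24 s.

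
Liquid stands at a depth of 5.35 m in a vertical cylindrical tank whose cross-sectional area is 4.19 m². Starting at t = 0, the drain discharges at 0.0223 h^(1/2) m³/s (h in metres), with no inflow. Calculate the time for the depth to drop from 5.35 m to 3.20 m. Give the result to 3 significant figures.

197 s

With no inflow, A dh/dt = −0.0223 √h.
∫ h^(−1/2) dh = −(0.0223/A) ∫ dt, giving 2√h = 2√h₀ − (0.0223/A) t.
t = 2A(√h₀ − √h)/0.0223 = 2·4.19·(√5.35 − √3.20)/0.0223
  = 8.3800 × (2.3130 − 1.7889) / 0.0223 = 196.97 s.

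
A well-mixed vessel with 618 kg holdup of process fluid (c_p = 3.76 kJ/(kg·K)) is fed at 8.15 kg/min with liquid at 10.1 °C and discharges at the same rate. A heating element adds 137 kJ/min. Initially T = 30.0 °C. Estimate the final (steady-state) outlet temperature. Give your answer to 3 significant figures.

Heat balance on the well-mixed liquid: M c_p dT/dt = ṁ c_p (T_in − T) + 137.
At steady state dT/dt = 0 ⇒ T_ss = T_in + Q̇/(ṁ c_p) = 10.1 + 137/(8.15·3.76) = 14.571 °C.

14.6 °C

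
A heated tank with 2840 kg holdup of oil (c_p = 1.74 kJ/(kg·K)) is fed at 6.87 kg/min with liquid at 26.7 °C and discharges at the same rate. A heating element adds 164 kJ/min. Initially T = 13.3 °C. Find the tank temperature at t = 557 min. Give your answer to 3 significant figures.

33.4 °C

M c_p dT/dt = ṁ c_p (T_in − T) + Q̇.
Rearrange: dT/dt = (T_ss − T)/τ with τ = M/ṁ = 413.39 min and T_ss = T_in + Q̇/(ṁ c_p) = 40.419 °C.
This is linear first-order; T(t) = T_ss + (T₀ − T_ss) e^(−t/τ).
T(557) = 40.419 + (-27.119)·e^(−557/413.39) = 40.419 + (-27.119)·0.25992 = 33.371 °C.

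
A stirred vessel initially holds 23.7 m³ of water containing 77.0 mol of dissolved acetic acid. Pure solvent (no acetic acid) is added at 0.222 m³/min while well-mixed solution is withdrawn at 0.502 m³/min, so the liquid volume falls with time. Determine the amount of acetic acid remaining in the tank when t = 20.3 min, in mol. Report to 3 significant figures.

47.1 mol

Total volume: dV/dt = Q_in − Q_out = -0.28000 m³/min, so V(t) = 23.7 − 0.28000 t and V(20.3) = 18.016 m³.
No acetic acid enters, so dm/dt = −Q_out · (m/V).
Separate: dm/m = −Q_out dt/V(t) ⇒ ln(m/m₀) = −(Q_out/(Q_in−Q_out)) ln(V/V₀).
m = m₀ (V₀/V)^(Q_out/(Q_in−Q_out)) = 77.0 × (23.7/18.016)^(-1.7929) = 47.096 mol.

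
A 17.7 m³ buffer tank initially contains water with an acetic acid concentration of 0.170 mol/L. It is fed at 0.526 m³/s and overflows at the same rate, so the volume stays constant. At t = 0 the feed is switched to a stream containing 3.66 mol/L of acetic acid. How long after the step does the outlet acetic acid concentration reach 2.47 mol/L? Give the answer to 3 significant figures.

36.2 s

Unsteady species balance (constant V, well mixed): V dC/dt = Q(C_in − C), so τ = V/Q = 33.650 s.
C(t) = C_in + (C₀ − C_in) e^(−t/τ). Set C = 2.47 and solve for t:
e^(−t/τ) = (C − C_in)/(C₀ − C_in) = (2.47 − 3.66)/(0.170 − 3.66) = 0.34097
t = −τ ln(…) = 33.650 × 1.0759 = 36.206 s.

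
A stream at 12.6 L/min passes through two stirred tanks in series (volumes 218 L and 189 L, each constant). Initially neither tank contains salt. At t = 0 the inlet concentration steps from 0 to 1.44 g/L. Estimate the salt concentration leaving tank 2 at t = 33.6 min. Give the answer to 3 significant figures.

0.887 g/L

Time constants: τᵢ = Vᵢ/Q for each well-mixed tank.
τ₁ = 218/12.6 = 17.302 min; τ₂ = 189/12.6 = 15.000 min.
Tank 1: C₁ = C_in(1 − e^(−t/τ₁)). Tank 2 (τ₁ ≠ τ₂): C₂ = C_in[1 − (τ₁ e^(−t/τ₁) − τ₂ e^(−t/τ₂))/(τ₁ − τ₂)].
At t = 33.6: e^(−t/τ₁) = 0.14341, e^(−t/τ₂) = 0.10646.
C₂ = 1.44·[1 − (17.302·0.14341 − 15.000·0.10646)/(2.3016)] = 1.44·0.61574 = 0.88666 g/L.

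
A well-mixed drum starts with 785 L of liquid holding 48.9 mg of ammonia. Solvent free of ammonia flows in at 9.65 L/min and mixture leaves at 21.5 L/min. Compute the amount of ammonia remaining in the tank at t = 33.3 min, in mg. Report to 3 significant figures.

13.8 mg

Let m(t) be the amount of ammonia. Volume: V(t) = V₀ + (Q_in − Q_out) t = 785 − 11.850 t; V(33.3) = 390.40 L.
Solute balance: dm/dt = 0 − Q_out C = −Q_out m/V(t).
Separate: dm/m = −Q_out dt/V(t) ⇒ ln(m/m₀) = −(Q_out/(Q_in−Q_out)) ln(V/V₀).
m = m₀ (V₀/V)^(Q_out/(Q_in−Q_out)) = 48.9 × (785/390.40)^(-1.8143) = 13.769 mg.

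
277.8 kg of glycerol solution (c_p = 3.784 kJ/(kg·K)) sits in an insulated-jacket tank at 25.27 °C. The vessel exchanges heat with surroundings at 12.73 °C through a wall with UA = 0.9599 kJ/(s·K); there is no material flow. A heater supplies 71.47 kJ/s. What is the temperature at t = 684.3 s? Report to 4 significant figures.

54.04 °C

First-law balance (no shaft work): M c_p dT/dt = −UA(T − T_amb) + Q̇.
dT/dt = (T_ss − T)/τ with T_ss = T_amb + Q̇/UA = 12.73 + 71.47/0.9599 = 87.1857 °C, τ = M c_p/UA = 277.8·3.784/0.9599 = 1095.11 s.
This is linear first-order; T(t) = T_ss + (T₀ − T_ss) e^(−t/τ).
T(684.3) = 87.1857 + (-61.9157)·0.535331 = 54.0403 °C.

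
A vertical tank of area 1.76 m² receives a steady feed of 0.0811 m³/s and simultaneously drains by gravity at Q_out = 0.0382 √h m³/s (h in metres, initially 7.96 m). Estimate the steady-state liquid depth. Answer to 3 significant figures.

Accumulation of liquid (constant cross-section A): A dh/dt = Q_in − 0.0382 √h. At steady state dh/dt = 0:
Q_in = 0.0382 √h_ss ⇒ √h_ss = 0.0811/0.0382 = 2.1230.
h_ss = 2.1230² = 4.5073 m. (Since h₀ = 7.96 m > h_ss, the level will fall toward this value.)

4.51 m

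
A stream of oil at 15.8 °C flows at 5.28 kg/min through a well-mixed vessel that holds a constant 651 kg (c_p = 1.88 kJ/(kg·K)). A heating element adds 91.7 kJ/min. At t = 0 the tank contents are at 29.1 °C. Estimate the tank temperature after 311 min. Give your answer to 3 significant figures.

Energy balance: M c_p dT/dt = ṁ c_p (T_in − T) + 91.7.
τ = M/ṁ = 123.30 min; T_ss = T_in + Q̇/(ṁ c_p) = 15.8 + 91.7/(5.28·1.88) = 25.038 °C.
Integrating: T(t) = T_ss + (T₀ − T_ss) e^(−t/τ).
T(311) = 25.038 + (4.0620)·e^(−311/123.30) = 25.038 + (4.0620)·0.080267 = 25.364 °C.

25.4 °C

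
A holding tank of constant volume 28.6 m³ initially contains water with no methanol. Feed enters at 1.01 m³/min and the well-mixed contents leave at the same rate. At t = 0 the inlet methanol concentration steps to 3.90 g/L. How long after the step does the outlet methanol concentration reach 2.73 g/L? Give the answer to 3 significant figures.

34.1 min

Mass balance on the solute (V constant): V dC/dt = Q(C_in − C), so τ = V/Q = 28.317 min.
C(t) = C_in + (C₀ − C_in) e^(−t/τ). Set C = 2.73 and solve for t:
e^(−t/τ) = (C − C_in)/(C₀ − C_in) = (2.73 − 3.90)/(0 − 3.90) = 0.30000
t = −τ ln(…) = 28.317 × 1.2040 = 34.093 min.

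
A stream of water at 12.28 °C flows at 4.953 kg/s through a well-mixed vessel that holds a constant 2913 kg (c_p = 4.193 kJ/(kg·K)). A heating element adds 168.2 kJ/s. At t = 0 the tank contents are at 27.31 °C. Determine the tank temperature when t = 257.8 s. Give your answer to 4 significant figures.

M c_p dT/dt = ṁ c_p (T_in − T) + Q̇.
τ = M/ṁ = 588.128 s; T_ss = T_in + Q̇/(ṁ c_p) = 12.28 + 168.2/(4.953·4.193) = 20.3790 °C.
Integrating: T(t) = T_ss + (T₀ − T_ss) e^(−t/τ).
T(257.8) = 20.3790 + (6.93097)·e^(−257.8/588.128) = 20.3790 + (6.93097)·0.645107 = 24.8502 °C.

24.85 °C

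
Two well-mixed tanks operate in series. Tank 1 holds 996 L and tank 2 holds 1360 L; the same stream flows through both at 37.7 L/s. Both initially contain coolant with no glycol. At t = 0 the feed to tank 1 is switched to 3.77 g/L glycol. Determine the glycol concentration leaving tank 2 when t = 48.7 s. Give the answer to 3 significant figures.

1.75 g/L

Time constants: τᵢ = Vᵢ/Q for each well-mixed tank.
τ₁ = 996/37.7 = 26.419 s; τ₂ = 1360/37.7 = 36.074 s.
Tank 1: C₁ = C_in(1 − e^(−t/τ₁)). Tank 2 (τ₁ ≠ τ₂): C₂ = C_in[1 − (τ₁ e^(−t/τ₁) − τ₂ e^(−t/τ₂))/(τ₁ − τ₂)].
At t = 48.7: e^(−t/τ₁) = 0.15828, e^(−t/τ₂) = 0.25924.
C₂ = 3.77·[1 − (26.419·0.15828 − 36.074·0.25924)/(-9.6552)] = 3.77·0.46451 = 1.7512 g/L.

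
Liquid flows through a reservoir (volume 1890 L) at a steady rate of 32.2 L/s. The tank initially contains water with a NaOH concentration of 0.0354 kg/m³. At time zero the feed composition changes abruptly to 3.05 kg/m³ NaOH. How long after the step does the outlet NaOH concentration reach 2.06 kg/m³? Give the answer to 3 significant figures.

Species balance: V dC/dt = Q(C_in − C) ⇒ τ = V/Q = 58.696 s.
C(t) = C_in + (C₀ − C_in) e^(−t/τ). Set C = 2.06 and solve for t:
e^(−t/τ) = (C − C_in)/(C₀ − C_in) = (2.06 − 3.05)/(0.0354 − 3.05) = 0.32840
t = −τ ln(…) = 58.696 × 1.1135 = 65.359 s.

65.4 s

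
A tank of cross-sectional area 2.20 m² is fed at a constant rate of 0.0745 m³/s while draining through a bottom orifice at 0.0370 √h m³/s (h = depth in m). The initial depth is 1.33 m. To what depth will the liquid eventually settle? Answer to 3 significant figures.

4.05 m

A dh/dt = Q_in − 0.0370 √h. Steady state requires inflow = outflow:
Q_in = 0.0370 √h_ss ⇒ √h_ss = 0.0745/0.0370 = 2.0135.
h_ss = 2.0135² = 4.0542 m. (Since h₀ = 1.33 m < h_ss, the level will rise toward this value.)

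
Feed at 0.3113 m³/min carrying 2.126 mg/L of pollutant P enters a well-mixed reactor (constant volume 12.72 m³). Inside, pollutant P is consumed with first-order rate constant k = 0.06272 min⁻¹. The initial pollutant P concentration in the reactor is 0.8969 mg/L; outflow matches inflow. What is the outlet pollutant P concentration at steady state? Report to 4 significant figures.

0.5967 mg/L

V dC/dt = Q(C_in − C) − k V C.
Steady state (dC/dt = 0): C_ss = Q C_in/(Q + kV) = C_in/(1 + kV/Q).
C_ss = 0.3113·2.126/(0.3113 + 0.06272·12.72) = 0.661824/1.10910 = 0.596722 mg/L.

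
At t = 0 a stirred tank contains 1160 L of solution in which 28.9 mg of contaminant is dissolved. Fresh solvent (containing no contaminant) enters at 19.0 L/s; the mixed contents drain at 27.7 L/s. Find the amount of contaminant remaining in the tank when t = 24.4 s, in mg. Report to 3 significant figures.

15.2 mg

Total volume: dV/dt = Q_in − Q_out = -8.7000 L/s, so V(t) = 1160 − 8.7000 t and V(24.4) = 947.72 L.
Solute balance: dm/dt = 0 − Q_out C = −Q_out m/V(t).
Separate: dm/m = −Q_out dt/V(t) ⇒ ln(m/m₀) = −(Q_out/(Q_in−Q_out)) ln(V/V₀).
m = m₀ (V₀/V)^(Q_out/(Q_in−Q_out)) = 28.9 × (1160/947.72)^(-3.1839) = 15.185 mg.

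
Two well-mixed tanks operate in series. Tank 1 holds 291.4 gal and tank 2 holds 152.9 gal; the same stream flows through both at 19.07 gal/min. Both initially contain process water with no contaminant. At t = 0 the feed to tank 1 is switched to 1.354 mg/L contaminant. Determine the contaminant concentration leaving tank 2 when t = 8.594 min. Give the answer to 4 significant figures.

0.2424 mg/L

Time constants: τᵢ = Vᵢ/Q for each well-mixed tank.
τ₁ = 291.4/19.07 = 15.2805 min; τ₂ = 152.9/19.07 = 8.01783 min.
Tank 1: C₁ = C_in(1 − e^(−t/τ₁)). Tank 2 (τ₁ ≠ τ₂): C₂ = C_in[1 − (τ₁ e^(−t/τ₁) − τ₂ e^(−t/τ₂))/(τ₁ − τ₂)].
At t = 8.594: e^(−t/τ₁) = 0.569832, e^(−t/τ₂) = 0.342371.
C₂ = 1.354·[1 − (15.2805·0.569832 − 8.01783·0.342371)/(7.26272)] = 1.354·0.179058 = 0.242445 mg/L.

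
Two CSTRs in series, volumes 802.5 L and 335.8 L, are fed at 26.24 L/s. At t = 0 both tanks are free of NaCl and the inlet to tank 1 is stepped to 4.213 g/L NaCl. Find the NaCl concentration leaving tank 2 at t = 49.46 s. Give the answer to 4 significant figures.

2.839 g/L

Time constants: τᵢ = Vᵢ/Q for each well-mixed tank.
τ₁ = 802.5/26.24 = 30.5831 s; τ₂ = 335.8/26.24 = 12.7973 s.
Tank 1: C₁ = C_in(1 − e^(−t/τ₁)). Tank 2 (τ₁ ≠ τ₂): C₂ = C_in[1 − (τ₁ e^(−t/τ₁) − τ₂ e^(−t/τ₂))/(τ₁ − τ₂)].
At t = 49.46: e^(−t/τ₁) = 0.198447, e^(−t/τ₂) = 0.0209652.
C₂ = 4.213·[1 − (30.5831·0.198447 − 12.7973·0.0209652)/(17.7858)] = 4.213·0.673852 = 2.83894 g/L.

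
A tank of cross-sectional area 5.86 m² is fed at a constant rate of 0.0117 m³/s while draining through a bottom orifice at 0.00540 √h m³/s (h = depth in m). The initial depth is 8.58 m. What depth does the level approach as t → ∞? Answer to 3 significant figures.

Accumulation of liquid (constant cross-section A): A dh/dt = Q_in − 0.00540 √h. At steady state dh/dt = 0:
Q_in = 0.00540 √h_ss ⇒ √h_ss = 0.0117/0.00540 = 2.1667.
h_ss = 2.1667² = 4.6944 m. (Since h₀ = 8.58 m > h_ss, the level will fall toward this value.)

4.69 m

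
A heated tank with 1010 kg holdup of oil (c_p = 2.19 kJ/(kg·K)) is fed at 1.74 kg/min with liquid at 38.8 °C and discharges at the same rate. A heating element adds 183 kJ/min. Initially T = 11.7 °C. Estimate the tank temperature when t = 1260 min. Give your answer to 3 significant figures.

M c_p dT/dt = ṁ c_p (T_in − T) + Q̇.
τ = M/ṁ = 580.46 min; T_ss = T_in + Q̇/(ṁ c_p) = 38.8 + 183/(1.74·2.19) = 86.824 °C.
Integrating: T(t) = T_ss + (T₀ − T_ss) e^(−t/τ).
T(1260) = 86.824 + (-75.124)·e^(−1260/580.46) = 86.824 + (-75.124)·0.11410 = 78.252 °C.

78.3 °C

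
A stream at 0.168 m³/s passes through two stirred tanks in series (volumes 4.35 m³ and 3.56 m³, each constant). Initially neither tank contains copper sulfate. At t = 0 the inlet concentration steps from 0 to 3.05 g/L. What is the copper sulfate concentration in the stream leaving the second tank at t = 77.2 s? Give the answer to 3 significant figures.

Each tank obeys Vᵢ dCᵢ/dt = Q(Cᵢ₋₁ − Cᵢ), so τᵢ = Vᵢ/Q.
τ₁ = 4.35/0.168 = 25.893 s; τ₂ = 3.56/0.168 = 21.190 s.
Solving the cascade with C₁(0)=C₂(0)=0 gives C₂(t) = C_in[1 − (τ₁ e^(−t/τ₁) − τ₂ e^(−t/τ₂))/(τ₁ − τ₂)].
At t = 77.2: e^(−t/τ₁) = 0.050716, e^(−t/τ₂) = 0.026170.
C₂ = 3.05·[1 − (25.893·0.050716 − 21.190·0.026170)/(4.7024)] = 3.05·0.83867 = 2.5579 g/L.

2.56 g/L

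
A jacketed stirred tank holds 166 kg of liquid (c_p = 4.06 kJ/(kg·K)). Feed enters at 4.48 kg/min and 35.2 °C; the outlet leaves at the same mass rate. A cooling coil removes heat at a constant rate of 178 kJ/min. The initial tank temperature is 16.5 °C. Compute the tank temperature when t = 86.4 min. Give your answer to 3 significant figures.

24.5 °C

M c_p dT/dt = ṁ c_p (T_in − T) − Q̇.
Rearrange: dT/dt = (T_ss − T)/τ with τ = M/ṁ = 37.054 min and T_ss = T_in − Q̇/(ṁ c_p) = 25.414 °C.
This is linear first-order; T(t) = T_ss + (T₀ − T_ss) e^(−t/τ).
T(86.4) = 25.414 + (-8.9138)·e^(−86.4/37.054) = 25.414 + (-8.9138)·0.097125 = 24.548 °C.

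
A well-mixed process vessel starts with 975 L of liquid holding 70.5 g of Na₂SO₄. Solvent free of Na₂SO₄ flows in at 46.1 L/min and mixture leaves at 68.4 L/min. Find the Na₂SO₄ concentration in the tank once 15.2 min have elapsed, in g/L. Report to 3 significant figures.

0.0299 g/L

Let m(t) be the amount of Na₂SO₄. Volume: V(t) = V₀ + (Q_in − Q_out) t = 975 − 22.300 t; V(15.2) = 636.04 L.
No Na₂SO₄ enters, so dm/dt = −Q_out · (m/V).
dm/m = −Q_out dt/(V₀ − 22.300 t); integrating gives ln(m/m₀) = −(Q_out/(Q_in−Q_out)) ln(V/V₀).
m = m₀ (V₀/V)^(Q_out/(Q_in−Q_out)) = 70.5 × (975/636.04)^(-3.0673) = 19.017 g.
C = m/V = 19.017/636.04 = 0.029900 g/L.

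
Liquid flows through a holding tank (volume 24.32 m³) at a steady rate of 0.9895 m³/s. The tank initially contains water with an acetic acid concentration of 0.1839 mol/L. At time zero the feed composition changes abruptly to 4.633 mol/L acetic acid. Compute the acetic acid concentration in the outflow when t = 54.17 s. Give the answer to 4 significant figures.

4.142 mol/L

Mass balance on the solute (V constant): V dC/dt = Q(C_in − C).
Rewrite as dC/dt + C/τ = C_in/τ, τ = V/Q = 24.5781 s.
Integrating: C(t) = C_in + (C₀ − C_in) e^(−t/τ).
C(54.17) = 4.633 + (0.1839 − 4.633)·e^(−54.17/24.5781) = 4.633 + (-4.44910)·0.110361 = 4.14199 mol/L.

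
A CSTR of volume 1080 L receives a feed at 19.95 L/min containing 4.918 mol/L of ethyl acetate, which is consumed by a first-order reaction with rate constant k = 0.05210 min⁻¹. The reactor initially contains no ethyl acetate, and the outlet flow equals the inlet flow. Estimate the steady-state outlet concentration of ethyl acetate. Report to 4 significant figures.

Species balance: V dC/dt = Q C_in − Q C − k V C.
At steady state: 0 = Q C_in − (Q + kV) C_ss, so C_ss = Q C_in/(Q + kV).
C_ss = 19.95·4.918/(19.95 + 0.05210·1080) = 98.1141/76.2180 = 1.28728 mol/L.

1.287 mol/L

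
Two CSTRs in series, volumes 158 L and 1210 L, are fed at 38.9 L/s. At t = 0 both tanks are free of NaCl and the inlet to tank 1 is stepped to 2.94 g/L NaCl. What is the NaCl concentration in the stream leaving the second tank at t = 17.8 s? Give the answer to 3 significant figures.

1.04 g/L

Each tank obeys Vᵢ dCᵢ/dt = Q(Cᵢ₋₁ − Cᵢ), so τᵢ = Vᵢ/Q.
τ₁ = 158/38.9 = 4.0617 s; τ₂ = 1210/38.9 = 31.105 s.
Solving the cascade with C₁(0)=C₂(0)=0 gives C₂(t) = C_in[1 − (τ₁ e^(−t/τ₁) − τ₂ e^(−t/τ₂))/(τ₁ − τ₂)].
At t = 17.8: e^(−t/τ₁) = 0.012495, e^(−t/τ₂) = 0.56426.
C₂ = 2.94·[1 − (4.0617·0.012495 − 31.105·0.56426)/(-27.044)] = 2.94·0.35288 = 1.0375 g/L.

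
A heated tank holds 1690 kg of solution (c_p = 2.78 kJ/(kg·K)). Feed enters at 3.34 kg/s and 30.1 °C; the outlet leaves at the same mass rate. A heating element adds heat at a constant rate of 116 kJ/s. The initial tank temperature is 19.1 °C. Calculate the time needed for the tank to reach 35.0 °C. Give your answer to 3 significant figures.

First-law balance (no shaft work): M c_p dT/dt = ṁ c_p (T_in − T) + 116.
τ = M/ṁ = 505.99 s; T_ss = T_in + Q̇/(ṁ c_p) = 42.593 °C.
T(t) = T_ss + (T₀ − T_ss) e^(−t/τ). Set T = 35.0:
e^(−t/τ) = (35.0 − 42.593)/(19.1 − 42.593) = 0.32320
t = −505.99 · ln(0.32320) = 571.50 s.

572 s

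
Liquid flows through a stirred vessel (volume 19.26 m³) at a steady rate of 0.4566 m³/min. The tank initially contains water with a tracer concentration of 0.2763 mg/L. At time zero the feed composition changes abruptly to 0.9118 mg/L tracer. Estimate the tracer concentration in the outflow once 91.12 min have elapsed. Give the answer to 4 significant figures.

0.8385 mg/L

Transient balance on the dissolved component: V dC/dt = Q(C_in − C).
Time constant τ = V/Q = 19.26/0.4566 = 42.1813 min.
C approaches C_in exponentially: C(t) = C_in + (C₀ − C_in) e^(−t/τ).
C(91.12) = 0.9118 + (0.2763 − 0.9118)·e^(−91.12/42.1813) = 0.9118 + (-0.635500)·0.115302 = 0.838525 mg/L.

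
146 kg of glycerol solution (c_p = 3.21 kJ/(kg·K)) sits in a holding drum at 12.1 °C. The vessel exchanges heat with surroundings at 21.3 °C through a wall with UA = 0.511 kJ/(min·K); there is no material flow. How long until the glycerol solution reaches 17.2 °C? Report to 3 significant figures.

First-law balance (no shaft work): M c_p dT/dt = −UA(T − T_amb).
τ = M c_p/UA = 917.14 min; T_ss = T_amb = 21.300 °C.
T(t) = T_ss + (T₀ − T_ss)e^(−t/τ); set T = 17.2:
t = −τ ln[(T − T_ss)/(T₀ − T_ss)] = −917.14 · ln(0.44565) = 741.25 min.

741 min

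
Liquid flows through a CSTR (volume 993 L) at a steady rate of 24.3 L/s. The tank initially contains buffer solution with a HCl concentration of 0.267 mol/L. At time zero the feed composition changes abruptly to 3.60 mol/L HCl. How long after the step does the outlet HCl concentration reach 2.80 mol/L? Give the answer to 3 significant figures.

58.3 s

Species balance: V dC/dt = Q(C_in − C) ⇒ τ = V/Q = 40.864 s.
C(t) = C_in + (C₀ − C_in) e^(−t/τ). Set C = 2.80 and solve for t:
e^(−t/τ) = (C − C_in)/(C₀ − C_in) = (2.80 − 3.60)/(0.267 − 3.60) = 0.24002
t = −τ ln(…) = 40.864 × 1.4270 = 58.314 s.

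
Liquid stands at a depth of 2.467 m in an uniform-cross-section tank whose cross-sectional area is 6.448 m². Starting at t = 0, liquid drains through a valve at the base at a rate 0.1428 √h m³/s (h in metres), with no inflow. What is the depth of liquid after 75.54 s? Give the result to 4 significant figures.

0.5390 m

With no inflow, A dh/dt = −0.1428 √h.
∫ h^(−1/2) dh = −(0.1428/A) ∫ dt, giving 2√h = 2√h₀ − (0.1428/A) t.
√h = √2.467 − 0.1428·75.54/(2·6.448) = 1.57067 − 0.836470 = 0.734199.
h = 0.734199² = 0.539048 m.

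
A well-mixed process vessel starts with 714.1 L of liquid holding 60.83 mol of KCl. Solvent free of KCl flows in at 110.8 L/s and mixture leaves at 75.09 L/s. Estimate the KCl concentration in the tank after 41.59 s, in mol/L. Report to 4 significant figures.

Let m(t) be the amount of KCl. Volume: V(t) = V₀ + (Q_in − Q_out) t = 714.1 + 35.7100 t; V(41.59) = 2199.28 L.
No KCl enters, so dm/dt = −Q_out · (m/V).
Separate: dm/m = −Q_out dt/V(t) ⇒ ln(m/m₀) = −(Q_out/(Q_in−Q_out)) ln(V/V₀).
m = m₀ (V₀/V)^(Q_out/(Q_in−Q_out)) = 60.83 × (714.1/2199.28)^(2.10277) = 5.71306 mol.
C = m/V = 5.71306/2199.28 = 0.00259770 mol/L.

0.002598 mol/L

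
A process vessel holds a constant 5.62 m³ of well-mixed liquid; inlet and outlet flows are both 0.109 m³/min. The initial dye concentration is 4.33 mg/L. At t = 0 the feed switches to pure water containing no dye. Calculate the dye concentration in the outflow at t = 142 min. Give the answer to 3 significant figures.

0.276 mg/L

Transient balance on the dissolved component: V dC/dt = Q(C_in − C).
Time constant τ = V/Q = 5.62/0.109 = 51.560 min.
Solution: C(t) = C_in + (C₀ − C_in) e^(−t/τ).
C(142) = 0 + (4.33 − 0)·e^(−142/51.560) = 0 + (4.3300)·0.063667 = 0.27568 mg/L.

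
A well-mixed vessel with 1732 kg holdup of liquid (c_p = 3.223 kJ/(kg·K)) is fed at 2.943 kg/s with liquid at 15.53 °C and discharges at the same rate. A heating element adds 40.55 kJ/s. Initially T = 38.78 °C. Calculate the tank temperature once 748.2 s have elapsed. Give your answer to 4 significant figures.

Heat balance on the well-mixed liquid: M c_p dT/dt = ṁ c_p (T_in − T) + 40.55.
τ = M/ṁ = 588.515 s; T_ss = T_in + Q̇/(ṁ c_p) = 15.53 + 40.55/(2.943·3.223) = 19.8050 °C.
T approaches T_ss exponentially: T(t) = T_ss + (T₀ − T_ss) e^(−t/τ).
T(748.2) = 19.8050 + (18.9750)·e^(−748.2/588.515) = 19.8050 + (18.9750)·0.280457 = 25.1267 °C.

25.13 °C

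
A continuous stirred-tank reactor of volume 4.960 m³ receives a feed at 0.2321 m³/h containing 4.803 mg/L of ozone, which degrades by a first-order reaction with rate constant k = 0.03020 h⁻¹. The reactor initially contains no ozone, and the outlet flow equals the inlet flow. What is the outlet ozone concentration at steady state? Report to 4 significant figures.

Species balance: V dC/dt = Q C_in − Q C − k V C.
Steady state (dC/dt = 0): C_ss = Q C_in/(Q + kV) = C_in/(1 + kV/Q).
C_ss = 0.2321·4.803/(0.2321 + 0.03020·4.960) = 1.11478/0.381892 = 2.91909 mg/L.

2.919 mg/L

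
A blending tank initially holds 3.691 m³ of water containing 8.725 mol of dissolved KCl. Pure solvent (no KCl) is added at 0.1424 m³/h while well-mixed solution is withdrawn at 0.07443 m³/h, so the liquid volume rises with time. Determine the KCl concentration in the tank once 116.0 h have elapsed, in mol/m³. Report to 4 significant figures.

Let m(t) be the amount of KCl. Volume: V(t) = V₀ + (Q_in − Q_out) t = 3.691 + 0.0679700 t; V(116.0) = 11.5755 m³.
Species balance (pure solvent in): dm/dt = −Q_out · m/V(t).
Separate: dm/m = −Q_out dt/V(t) ⇒ ln(m/m₀) = −(Q_out/(Q_in−Q_out)) ln(V/V₀).
m = m₀ (V₀/V)^(Q_out/(Q_in−Q_out)) = 8.725 × (3.691/11.5755)^(1.09504) = 2.49569 mol.
C = m/V = 2.49569/11.5755 = 0.215601 mol/m³.

0.2156 mol/m³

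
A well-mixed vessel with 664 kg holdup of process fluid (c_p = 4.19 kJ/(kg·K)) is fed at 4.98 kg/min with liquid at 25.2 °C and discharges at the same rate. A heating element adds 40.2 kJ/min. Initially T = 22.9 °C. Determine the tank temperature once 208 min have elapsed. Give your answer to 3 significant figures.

26.2 °C

M c_p dT/dt = ṁ c_p (T_in − T) + Q̇.
τ = M/ṁ = 133.33 min; T_ss = T_in + Q̇/(ṁ c_p) = 25.2 + 40.2/(4.98·4.19) = 27.127 °C.
Solution: T(t) = T_ss + (T₀ − T_ss) e^(−t/τ).
T(208) = 27.127 + (-4.2266)·e^(−208/133.33) = 27.127 + (-4.2266)·0.21014 = 26.238 °C.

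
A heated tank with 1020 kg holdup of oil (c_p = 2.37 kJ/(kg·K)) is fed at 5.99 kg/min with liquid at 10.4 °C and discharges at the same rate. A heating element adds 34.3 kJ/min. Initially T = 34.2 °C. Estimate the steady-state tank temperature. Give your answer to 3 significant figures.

Energy balance: M c_p dT/dt = ṁ c_p (T_in − T) + 34.3.
At steady state dT/dt = 0 ⇒ T_ss = T_in + Q̇/(ṁ c_p) = 10.4 + 34.3/(5.99·2.37) = 12.816 °C.

12.8 °C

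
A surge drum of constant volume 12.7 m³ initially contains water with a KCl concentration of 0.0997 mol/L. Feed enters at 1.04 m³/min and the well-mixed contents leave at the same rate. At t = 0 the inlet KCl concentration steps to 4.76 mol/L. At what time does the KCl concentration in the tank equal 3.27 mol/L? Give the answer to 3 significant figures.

13.9 min

Accumulation = in − out for the solute gives V dC/dt = Q(C_in − C), so τ = V/Q = 12.212 min.
C(t) = C_in + (C₀ − C_in) e^(−t/τ). Set C = 3.27 and solve for t:
e^(−t/τ) = (C − C_in)/(C₀ − C_in) = (3.27 − 4.76)/(0.0997 − 4.76) = 0.31972
t = −τ ln(…) = 12.212 × 1.1403 = 13.925 min.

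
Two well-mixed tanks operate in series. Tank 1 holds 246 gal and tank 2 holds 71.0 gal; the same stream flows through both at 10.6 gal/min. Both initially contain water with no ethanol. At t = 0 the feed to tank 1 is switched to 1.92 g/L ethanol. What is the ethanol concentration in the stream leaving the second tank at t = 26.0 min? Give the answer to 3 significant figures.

Each tank obeys Vᵢ dCᵢ/dt = Q(Cᵢ₋₁ − Cᵢ), so τᵢ = Vᵢ/Q.
τ₁ = 246/10.6 = 23.208 min; τ₂ = 71.0/10.6 = 6.6981 min.
Solving the cascade with C₁(0)=C₂(0)=0 gives C₂(t) = C_in[1 − (τ₁ e^(−t/τ₁) − τ₂ e^(−t/τ₂))/(τ₁ − τ₂)].
At t = 26.0: e^(−t/τ₁) = 0.32617, e^(−t/τ₂) = 0.020616.
C₂ = 1.92·[1 − (23.208·0.32617 − 6.6981·0.020616)/(16.509)] = 1.92·0.54986 = 1.0557 g/L.

1.06 g/L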